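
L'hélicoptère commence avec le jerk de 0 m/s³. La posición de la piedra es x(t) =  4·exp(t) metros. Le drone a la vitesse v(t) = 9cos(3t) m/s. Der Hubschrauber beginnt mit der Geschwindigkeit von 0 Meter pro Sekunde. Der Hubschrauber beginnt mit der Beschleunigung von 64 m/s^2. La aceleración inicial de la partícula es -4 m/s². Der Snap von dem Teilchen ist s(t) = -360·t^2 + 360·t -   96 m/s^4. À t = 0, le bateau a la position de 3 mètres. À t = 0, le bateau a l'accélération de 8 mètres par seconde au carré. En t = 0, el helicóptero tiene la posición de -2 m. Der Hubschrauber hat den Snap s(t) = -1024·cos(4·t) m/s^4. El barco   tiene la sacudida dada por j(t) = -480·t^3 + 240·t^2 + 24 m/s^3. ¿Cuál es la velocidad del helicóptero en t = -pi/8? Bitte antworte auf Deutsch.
Wir müssen unsere Gleichung für den Snap s(t) = -1024·cos(4·t) 3-mal integrieren. Durch Integration von dem Snap und Verwendung der Anfangsbedingung j(0) = 0, erhalten wir j(t) = -256·sin(4·t). Mit ∫j(t)dt und Anwendung von a(0) = 64, finden wir a(t) = 64·cos(4·t). Die Stammfunktion von der Beschleunigung ist die Geschwindigkeit. Mit v(0) = 0 erhalten wir v(t) = 16·sin(4·t). Aus der Gleichung für die Geschwindigkeit v(t) = 16·sin(4·t), setzen wir t = -pi/8 ein und erhalten v = -16.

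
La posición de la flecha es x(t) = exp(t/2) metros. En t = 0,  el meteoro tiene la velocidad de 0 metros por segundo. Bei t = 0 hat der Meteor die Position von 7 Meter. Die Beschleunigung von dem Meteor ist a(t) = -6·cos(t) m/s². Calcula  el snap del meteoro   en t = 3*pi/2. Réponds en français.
Nous devons dériver notre équation de l'accélération a(t) = -6·cos(t) 2 fois. En prenant d/dt de a(t), nous trouvons j(t) = 6·sin(t). En prenant d/dt de j(t), nous trouvons s(t) = 6·cos(t). De l'équation du snap s(t) = 6·cos(t), nous substituons t = 3*pi/2 pour obtenir s = 0.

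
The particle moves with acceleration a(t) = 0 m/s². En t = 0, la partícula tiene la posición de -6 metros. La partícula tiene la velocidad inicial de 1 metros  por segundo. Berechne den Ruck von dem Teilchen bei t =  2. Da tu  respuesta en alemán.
Um dies zu lösen, müssen wir 1 Ableitung unserer Gleichung für die Beschleunigung a(t) = 0 nehmen. Die Ableitung von der Beschleunigung ergibt den Ruck: j(t) = 0. Wir haben den Ruck j(t) = 0. Durch Einsetzen von t = 2: j(2) = 0.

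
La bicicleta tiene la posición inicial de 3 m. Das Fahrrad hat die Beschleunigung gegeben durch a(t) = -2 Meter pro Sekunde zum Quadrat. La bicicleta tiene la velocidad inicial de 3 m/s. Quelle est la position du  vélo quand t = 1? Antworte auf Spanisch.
Partiendo de la aceleración a(t) = -2, tomamos 2 antiderivadas. Tomando ∫a(t)dt y aplicando v(0) = 3, encontramos v(t) = 3 - 2·t. Integrando la velocidad y usando la condición inicial x(0) = 3, obtenemos x(t) = -t^2 + 3·t + 3. De la ecuación de la posición x(t) = -t^2 + 3·t + 3, sustituimos t = 1 para obtener x = 5.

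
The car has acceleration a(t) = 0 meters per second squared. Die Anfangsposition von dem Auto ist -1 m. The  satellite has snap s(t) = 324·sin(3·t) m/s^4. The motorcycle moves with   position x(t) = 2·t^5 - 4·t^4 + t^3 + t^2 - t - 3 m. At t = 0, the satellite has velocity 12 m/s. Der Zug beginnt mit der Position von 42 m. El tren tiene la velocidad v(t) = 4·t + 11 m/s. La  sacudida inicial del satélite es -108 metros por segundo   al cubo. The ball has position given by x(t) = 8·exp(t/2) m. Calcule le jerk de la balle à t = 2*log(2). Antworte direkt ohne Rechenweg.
j(2*log(2)) = 2.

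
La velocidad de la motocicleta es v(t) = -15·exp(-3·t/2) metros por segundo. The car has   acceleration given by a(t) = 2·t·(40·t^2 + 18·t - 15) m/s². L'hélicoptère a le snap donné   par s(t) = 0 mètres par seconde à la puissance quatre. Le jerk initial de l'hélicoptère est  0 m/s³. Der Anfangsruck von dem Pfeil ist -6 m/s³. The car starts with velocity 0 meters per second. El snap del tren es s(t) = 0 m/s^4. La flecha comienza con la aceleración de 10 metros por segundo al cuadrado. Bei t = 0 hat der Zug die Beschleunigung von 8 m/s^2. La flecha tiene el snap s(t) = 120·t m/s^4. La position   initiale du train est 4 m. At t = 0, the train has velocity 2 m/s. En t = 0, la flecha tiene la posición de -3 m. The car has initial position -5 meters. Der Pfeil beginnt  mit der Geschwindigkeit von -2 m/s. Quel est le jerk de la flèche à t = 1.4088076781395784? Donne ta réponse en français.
Nous devons trouver l'intégrale de notre équation du snap s(t) = 120·t 1 fois. En prenant ∫s(t)dt et en appliquant j(0) = -6, nous trouvons j(t) = 60·t^2 - 6. De l'équation du jerk j(t) = 60·t^2 - 6, nous substituons t = 1.4088076781395784 pour obtenir j = 113.084344439102.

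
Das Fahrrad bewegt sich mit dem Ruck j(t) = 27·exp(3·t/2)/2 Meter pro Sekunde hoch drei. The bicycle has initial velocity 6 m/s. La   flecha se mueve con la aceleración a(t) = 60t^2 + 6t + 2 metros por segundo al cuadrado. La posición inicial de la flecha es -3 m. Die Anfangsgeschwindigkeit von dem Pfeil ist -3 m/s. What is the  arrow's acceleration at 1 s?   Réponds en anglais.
From the given acceleration equation a(t) = 60·t^2 + 6·t + 2, we substitute t = 1 to get a = 68.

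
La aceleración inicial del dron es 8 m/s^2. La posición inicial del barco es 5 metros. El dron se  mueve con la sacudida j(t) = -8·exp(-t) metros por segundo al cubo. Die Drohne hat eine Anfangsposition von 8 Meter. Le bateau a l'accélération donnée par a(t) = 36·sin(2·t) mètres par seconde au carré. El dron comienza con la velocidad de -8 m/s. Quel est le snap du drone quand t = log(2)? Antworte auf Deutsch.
Ausgehend von dem Ruck j(t) = -8·exp(-t), nehmen wir 1 Ableitung. Mit d/dt von j(t) finden wir s(t) = 8·exp(-t). Mit s(t) = 8·exp(-t) und Einsetzen von t = log(2), finden wir s = 4.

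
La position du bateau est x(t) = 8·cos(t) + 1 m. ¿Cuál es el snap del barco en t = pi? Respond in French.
Nous devons dériver notre équation de la position x(t) = 8·cos(t) + 1 4 fois. En dérivant la position, nous obtenons la vitesse: v(t) = -8·sin(t). La dérivée de la vitesse donne l'accélération: a(t) = -8·cos(t). En prenant d/dt de a(t), nous trouvons j(t) = 8·sin(t). En dérivant le jerk, nous obtenons le snap: s(t) = 8·cos(t). En utilisant s(t) = 8·cos(t) et en substituant t = pi, nous trouvons s = -8.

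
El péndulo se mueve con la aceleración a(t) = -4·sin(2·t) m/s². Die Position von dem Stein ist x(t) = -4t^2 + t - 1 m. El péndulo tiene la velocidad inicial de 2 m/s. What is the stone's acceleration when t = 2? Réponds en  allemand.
Ausgehend von der Position x(t) = -4·t^2 + t - 1, nehmen wir 2 Ableitungen. Mit d/dt von x(t) finden wir v(t) = 1 - 8·t. Durch Ableiten von der Geschwindigkeit erhalten wir die Beschleunigung: a(t) = -8. Wir haben die Beschleunigung a(t) = -8. Durch Einsetzen von t = 2: a(2) = -8.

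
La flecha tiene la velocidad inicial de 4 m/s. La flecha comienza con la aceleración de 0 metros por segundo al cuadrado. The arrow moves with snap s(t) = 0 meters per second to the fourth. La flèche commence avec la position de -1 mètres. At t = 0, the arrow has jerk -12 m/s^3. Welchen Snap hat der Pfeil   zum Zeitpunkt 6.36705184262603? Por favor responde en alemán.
Wir haben den Snap s(t) = 0. Durch Einsetzen von t = 6.36705184262603: s(6.36705184262603) = 0.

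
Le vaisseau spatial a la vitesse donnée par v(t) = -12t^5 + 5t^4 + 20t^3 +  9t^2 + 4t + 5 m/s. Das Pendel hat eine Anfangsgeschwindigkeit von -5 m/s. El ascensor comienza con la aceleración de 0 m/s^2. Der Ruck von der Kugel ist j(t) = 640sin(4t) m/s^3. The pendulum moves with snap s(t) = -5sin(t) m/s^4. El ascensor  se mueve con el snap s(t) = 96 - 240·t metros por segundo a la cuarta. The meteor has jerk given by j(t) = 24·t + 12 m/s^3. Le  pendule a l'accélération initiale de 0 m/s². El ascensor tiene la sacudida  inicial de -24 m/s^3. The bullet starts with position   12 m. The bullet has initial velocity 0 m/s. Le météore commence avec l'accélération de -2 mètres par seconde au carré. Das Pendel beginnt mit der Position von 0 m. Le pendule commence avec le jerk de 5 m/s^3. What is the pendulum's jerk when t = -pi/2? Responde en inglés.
To find the answer, we compute 1 antiderivative of s(t) = -5·sin(t). The antiderivative of snap is jerk. Using j(0) = 5, we get j(t) = 5·cos(t). We have jerk j(t) = 5·cos(t). Substituting t = -pi/2: j(-pi/2) = 0.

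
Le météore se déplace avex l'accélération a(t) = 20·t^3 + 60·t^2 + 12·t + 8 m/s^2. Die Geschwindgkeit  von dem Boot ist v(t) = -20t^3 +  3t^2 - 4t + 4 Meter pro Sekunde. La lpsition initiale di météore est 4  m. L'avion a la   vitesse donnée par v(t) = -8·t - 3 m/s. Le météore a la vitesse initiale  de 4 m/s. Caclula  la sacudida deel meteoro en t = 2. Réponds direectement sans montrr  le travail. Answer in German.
j(2) = 492.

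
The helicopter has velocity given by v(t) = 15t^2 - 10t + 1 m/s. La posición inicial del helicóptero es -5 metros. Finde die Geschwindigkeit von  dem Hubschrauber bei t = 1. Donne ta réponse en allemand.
Mit v(t) = 15·t^2 - 10·t + 1 und Einsetzen von t = 1, finden wir v = 6.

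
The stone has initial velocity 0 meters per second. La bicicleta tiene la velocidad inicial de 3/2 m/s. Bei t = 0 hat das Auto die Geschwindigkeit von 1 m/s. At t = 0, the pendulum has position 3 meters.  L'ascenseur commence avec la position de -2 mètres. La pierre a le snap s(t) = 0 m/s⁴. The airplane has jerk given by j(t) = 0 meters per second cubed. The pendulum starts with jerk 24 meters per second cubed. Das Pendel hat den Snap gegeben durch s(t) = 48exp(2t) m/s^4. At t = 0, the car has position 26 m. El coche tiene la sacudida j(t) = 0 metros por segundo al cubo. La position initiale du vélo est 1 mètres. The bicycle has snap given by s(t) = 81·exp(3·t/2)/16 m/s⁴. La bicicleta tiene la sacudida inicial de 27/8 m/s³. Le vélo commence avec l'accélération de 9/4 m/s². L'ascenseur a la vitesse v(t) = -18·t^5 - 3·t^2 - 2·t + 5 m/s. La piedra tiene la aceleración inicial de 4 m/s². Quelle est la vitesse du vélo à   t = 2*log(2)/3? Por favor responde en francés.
Nous devons intégrer notre équation du snap s(t) = 81·exp(3·t/2)/16 3 fois. En prenant ∫s(t)dt et en appliquant j(0) = 27/8, nous trouvons j(t) = 27·exp(3·t/2)/8. L'intégrale du jerk est l'accélération. En utilisant a(0) = 9/4, nous obtenons a(t) = 9·exp(3·t/2)/4. En intégrant l'accélération et en utilisant la condition initiale v(0) = 3/2, nous obtenons v(t) = 3·exp(3·t/2)/2. De l'équation de la vitesse v(t) = 3·exp(3·t/2)/2, nous substituons t = 2*log(2)/3 pour obtenir v = 3.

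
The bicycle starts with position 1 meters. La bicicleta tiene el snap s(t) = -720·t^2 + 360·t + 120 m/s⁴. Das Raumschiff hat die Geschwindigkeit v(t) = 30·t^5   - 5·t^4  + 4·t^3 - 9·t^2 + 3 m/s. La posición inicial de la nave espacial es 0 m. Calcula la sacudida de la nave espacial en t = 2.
Partiendo de la velocidad v(t) = 30·t^5 - 5·t^4 + 4·t^3 - 9·t^2 + 3, tomamos 2 derivadas. Tomando d/dt de v(t), encontramos a(t) = 150·t^4 - 20·t^3 + 12·t^2 - 18·t. Derivando la aceleración, obtenemos la sacudida: j(t) = 600·t^3 - 60·t^2 + 24·t - 18. Usando j(t) = 600·t^3 - 60·t^2 + 24·t - 18 y sustituyendo t = 2, encontramos j = 4590.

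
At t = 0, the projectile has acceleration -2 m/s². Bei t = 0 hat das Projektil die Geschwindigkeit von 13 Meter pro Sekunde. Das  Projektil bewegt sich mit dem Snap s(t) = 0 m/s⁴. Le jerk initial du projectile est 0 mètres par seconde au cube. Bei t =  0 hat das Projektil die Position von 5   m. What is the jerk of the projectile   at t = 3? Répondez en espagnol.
Para resolver esto, necesitamos tomar 1 antiderivada de nuestra ecuación del snap s(t) = 0. Integrando el snap y usando la condición inicial j(0) = 0, obtenemos j(t) = 0. De la ecuación de la sacudida j(t) = 0, sustituimos t = 3 para obtener j = 0.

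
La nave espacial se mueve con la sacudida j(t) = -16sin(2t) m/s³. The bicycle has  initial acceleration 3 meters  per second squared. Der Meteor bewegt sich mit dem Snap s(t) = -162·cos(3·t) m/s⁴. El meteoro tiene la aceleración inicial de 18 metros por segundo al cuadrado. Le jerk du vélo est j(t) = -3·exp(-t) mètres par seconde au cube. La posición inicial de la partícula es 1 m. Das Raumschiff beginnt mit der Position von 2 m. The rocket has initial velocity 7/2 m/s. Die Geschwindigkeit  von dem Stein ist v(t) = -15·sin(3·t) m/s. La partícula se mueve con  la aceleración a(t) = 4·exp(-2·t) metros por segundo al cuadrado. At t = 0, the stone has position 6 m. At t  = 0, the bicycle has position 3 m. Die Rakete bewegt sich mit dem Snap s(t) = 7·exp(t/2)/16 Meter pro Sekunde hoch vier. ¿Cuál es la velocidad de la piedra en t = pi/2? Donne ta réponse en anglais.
Using v(t) = -15·sin(3·t) and substituting t = pi/2, we find v = 15.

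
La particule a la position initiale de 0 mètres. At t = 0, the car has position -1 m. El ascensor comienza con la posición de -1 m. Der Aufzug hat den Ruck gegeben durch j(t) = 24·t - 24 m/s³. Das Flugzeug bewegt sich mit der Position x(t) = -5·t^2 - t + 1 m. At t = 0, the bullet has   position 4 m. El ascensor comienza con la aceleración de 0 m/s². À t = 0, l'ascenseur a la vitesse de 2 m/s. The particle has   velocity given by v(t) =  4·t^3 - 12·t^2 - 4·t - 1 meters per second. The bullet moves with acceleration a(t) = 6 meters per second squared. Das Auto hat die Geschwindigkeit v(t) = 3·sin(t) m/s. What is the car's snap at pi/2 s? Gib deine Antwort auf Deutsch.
Ausgehend von der Geschwindigkeit v(t) = 3·sin(t), nehmen wir 3 Ableitungen. Durch Ableiten von der Geschwindigkeit erhalten wir die Beschleunigung: a(t) = 3·cos(t). Durch Ableiten von der Beschleunigung erhalten wir den Ruck: j(t) = -3·sin(t). Durch Ableiten von dem Ruck erhalten wir den Snap: s(t) = -3·cos(t). Aus der Gleichung für den Snap s(t) = -3·cos(t), setzen wir t = pi/2 ein und erhalten s = 0.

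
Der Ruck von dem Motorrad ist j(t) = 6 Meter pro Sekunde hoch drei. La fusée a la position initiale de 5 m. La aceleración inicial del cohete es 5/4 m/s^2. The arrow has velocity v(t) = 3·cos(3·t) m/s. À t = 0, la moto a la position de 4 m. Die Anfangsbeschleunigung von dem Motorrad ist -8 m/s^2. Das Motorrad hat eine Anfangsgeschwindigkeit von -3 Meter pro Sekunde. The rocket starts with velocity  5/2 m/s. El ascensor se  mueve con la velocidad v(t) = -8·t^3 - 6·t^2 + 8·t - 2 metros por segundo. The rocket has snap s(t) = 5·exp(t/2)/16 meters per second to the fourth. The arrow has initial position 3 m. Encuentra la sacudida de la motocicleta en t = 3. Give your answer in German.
Wir haben den Ruck j(t) = 6. Durch Einsetzen von t = 3: j(3) = 6.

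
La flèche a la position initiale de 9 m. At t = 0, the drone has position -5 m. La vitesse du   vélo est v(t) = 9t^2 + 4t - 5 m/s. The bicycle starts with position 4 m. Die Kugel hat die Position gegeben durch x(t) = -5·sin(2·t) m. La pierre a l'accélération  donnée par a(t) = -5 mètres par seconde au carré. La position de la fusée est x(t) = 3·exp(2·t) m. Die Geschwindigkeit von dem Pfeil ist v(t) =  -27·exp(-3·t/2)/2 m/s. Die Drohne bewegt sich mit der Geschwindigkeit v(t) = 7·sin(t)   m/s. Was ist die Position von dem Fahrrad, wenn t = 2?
Wir müssen die Stammfunktion unserer Gleichung für die Geschwindigkeit v(t) = 9·t^2 + 4·t - 5 1-mal finden. Durch Integration von der Geschwindigkeit und Verwendung der Anfangsbedingung x(0) = 4, erhalten wir x(t) = 3·t^3 + 2·t^2 - 5·t + 4. Mit x(t) = 3·t^3 + 2·t^2 - 5·t + 4 und Einsetzen von t = 2, finden wir x = 26.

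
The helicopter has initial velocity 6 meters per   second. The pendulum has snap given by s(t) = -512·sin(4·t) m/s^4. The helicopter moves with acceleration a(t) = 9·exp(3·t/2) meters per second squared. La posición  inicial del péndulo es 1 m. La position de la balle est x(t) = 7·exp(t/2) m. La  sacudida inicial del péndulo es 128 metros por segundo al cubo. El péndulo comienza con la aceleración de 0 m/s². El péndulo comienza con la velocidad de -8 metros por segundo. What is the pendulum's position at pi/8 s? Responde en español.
Partiendo del snap s(t) = -512·sin(4·t), tomamos 4 antiderivadas. Integrando el snap y usando la condición inicial j(0) = 128, obtenemos j(t) = 128·cos(4·t). Integrando la sacudida y usando la condición inicial a(0) = 0, obtenemos a(t) = 32·sin(4·t). Integrando la aceleración y usando la condición inicial v(0) = -8, obtenemos v(t) = -8·cos(4·t). La integral de la velocidad, con x(0) = 1, da la posición: x(t) = 1 - 2·sin(4·t). Tenemos la posición x(t) = 1 - 2·sin(4·t). Sustituyendo t = pi/8: x(pi/8) = -1.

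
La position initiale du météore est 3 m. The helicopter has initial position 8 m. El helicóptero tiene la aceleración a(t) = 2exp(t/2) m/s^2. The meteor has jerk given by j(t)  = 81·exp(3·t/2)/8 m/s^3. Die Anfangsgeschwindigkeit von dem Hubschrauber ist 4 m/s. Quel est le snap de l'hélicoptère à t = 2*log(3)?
Nous devons dériver notre équation de l'accélération a(t) = 2·exp(t/2) 2 fois. En dérivant l'accélération, nous obtenons le jerk: j(t) = exp(t/2). La dérivée du jerk donne le snap: s(t) = exp(t/2)/2. Nous avons le snap s(t) = exp(t/2)/2. En substituant t = 2*log(3): s(2*log(3)) = 3/2.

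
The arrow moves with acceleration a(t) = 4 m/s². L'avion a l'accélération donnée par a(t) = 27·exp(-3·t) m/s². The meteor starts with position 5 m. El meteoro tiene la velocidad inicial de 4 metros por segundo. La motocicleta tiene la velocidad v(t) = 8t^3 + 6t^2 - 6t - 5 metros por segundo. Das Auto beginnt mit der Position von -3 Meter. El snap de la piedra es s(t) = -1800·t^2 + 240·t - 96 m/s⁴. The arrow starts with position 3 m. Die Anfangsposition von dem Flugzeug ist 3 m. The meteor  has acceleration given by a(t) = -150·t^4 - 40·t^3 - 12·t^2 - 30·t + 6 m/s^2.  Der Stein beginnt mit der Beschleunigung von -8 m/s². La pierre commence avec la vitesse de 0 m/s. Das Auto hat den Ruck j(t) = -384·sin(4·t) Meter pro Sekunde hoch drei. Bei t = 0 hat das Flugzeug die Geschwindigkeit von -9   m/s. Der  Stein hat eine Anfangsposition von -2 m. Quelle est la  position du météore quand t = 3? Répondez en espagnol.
Debemos encontrar la antiderivada de nuestra ecuación de la aceleración a(t) = -150·t^4 - 40·t^3 - 12·t^2 - 30·t + 6 2 veces. La integral de la aceleración es la velocidad. Usando v(0) = 4, obtenemos v(t) = -30·t^5 - 10·t^4 - 4·t^3 - 15·t^2 + 6·t + 4. La antiderivada de la velocidad, con x(0) = 5, da la posición: x(t) = -5·t^6 - 2·t^5 - t^4 - 5·t^3 + 3·t^2 + 4·t + 5. Usando x(t) = -5·t^6 - 2·t^5 - t^4 - 5·t^3 + 3·t^2 + 4·t + 5 y sustituyendo t = 3, encontramos x = -4303.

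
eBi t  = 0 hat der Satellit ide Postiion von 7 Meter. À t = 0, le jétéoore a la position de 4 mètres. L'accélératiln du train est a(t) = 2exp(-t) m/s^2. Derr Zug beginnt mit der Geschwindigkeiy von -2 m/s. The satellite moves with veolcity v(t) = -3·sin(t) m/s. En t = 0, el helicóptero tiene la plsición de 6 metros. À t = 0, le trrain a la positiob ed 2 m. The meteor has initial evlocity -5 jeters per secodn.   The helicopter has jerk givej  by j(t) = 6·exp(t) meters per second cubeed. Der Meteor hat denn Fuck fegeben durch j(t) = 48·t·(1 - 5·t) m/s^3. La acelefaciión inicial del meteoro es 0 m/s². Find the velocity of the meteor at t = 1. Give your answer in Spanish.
Debemos encontrar la integral de nuestra ecuación de la sacudida j(t) = 48·t·(1 - 5·t) 2 veces. Tomando ∫j(t)dt y aplicando a(0) = 0, encontramos a(t) = t^2·(24 - 80·t). La antiderivada de la aceleración es la velocidad. Usando v(0) = -5, obtenemos v(t) = -20·t^4 + 8·t^3 - 5. Tenemos la velocidad v(t) = -20·t^4 + 8·t^3 - 5. Sustituyendo t = 1: v(1) = -17.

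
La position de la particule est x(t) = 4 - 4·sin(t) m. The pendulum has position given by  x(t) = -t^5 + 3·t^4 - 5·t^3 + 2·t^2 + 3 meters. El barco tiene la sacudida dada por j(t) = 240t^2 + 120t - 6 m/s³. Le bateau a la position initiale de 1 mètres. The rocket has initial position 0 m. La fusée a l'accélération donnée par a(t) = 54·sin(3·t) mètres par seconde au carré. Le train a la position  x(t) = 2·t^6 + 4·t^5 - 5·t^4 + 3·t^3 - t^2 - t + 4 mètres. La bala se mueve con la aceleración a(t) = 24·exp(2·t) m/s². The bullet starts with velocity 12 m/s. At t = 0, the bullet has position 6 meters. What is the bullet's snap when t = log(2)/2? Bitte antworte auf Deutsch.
Ausgehend von der Beschleunigung a(t) = 24·exp(2·t), nehmen wir 2 Ableitungen. Durch Ableiten von der Beschleunigung erhalten wir den Ruck: j(t) = 48·exp(2·t). Die Ableitung von dem Ruck ergibt den Snap: s(t) = 96·exp(2·t). Aus der Gleichung für den Snap s(t) = 96·exp(2·t), setzen wir t = log(2)/2 ein und erhalten s = 192.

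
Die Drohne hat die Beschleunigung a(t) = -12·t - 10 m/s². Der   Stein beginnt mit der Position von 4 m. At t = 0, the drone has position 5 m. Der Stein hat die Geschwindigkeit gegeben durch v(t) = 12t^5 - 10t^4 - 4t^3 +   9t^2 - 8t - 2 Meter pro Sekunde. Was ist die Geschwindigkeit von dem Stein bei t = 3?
Mit v(t) = 12·t^5 - 10·t^4 - 4·t^3 + 9·t^2 - 8·t - 2 und Einsetzen von t = 3, finden wir v = 2053.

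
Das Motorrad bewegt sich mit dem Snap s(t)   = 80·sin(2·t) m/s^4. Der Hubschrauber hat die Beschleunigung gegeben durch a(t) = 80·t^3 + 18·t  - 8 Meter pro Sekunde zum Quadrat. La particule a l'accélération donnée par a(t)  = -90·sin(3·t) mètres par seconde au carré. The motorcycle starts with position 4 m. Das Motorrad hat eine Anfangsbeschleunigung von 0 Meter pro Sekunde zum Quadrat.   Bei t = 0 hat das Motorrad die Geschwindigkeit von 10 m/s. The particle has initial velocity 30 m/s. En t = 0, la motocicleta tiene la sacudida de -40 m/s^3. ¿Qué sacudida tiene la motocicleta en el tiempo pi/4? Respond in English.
Starting from snap s(t) = 80·sin(2·t), we take 1 integral. The antiderivative of snap is jerk. Using j(0) = -40, we get j(t) = -40·cos(2·t). Using j(t) = -40·cos(2·t) and substituting t = pi/4, we find j = 0.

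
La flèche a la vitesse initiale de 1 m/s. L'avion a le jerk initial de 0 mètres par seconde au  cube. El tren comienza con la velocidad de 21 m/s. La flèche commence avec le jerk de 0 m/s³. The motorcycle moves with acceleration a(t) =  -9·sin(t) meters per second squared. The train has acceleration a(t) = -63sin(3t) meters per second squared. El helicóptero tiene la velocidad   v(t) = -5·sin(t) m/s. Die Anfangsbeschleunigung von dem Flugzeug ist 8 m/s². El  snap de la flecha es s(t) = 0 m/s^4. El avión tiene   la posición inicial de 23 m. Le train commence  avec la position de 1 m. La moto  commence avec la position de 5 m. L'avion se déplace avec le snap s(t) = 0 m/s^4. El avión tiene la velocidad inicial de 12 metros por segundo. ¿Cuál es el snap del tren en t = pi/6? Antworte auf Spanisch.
Para resolver esto, necesitamos tomar 2 derivadas de nuestra ecuación de la aceleración a(t) = -63·sin(3·t). Tomando d/dt de a(t), encontramos j(t) = -189·cos(3·t). Tomando d/dt de j(t), encontramos s(t) = 567·sin(3·t). Usando s(t) = 567·sin(3·t) y sustituyendo t = pi/6, encontramos s = 567.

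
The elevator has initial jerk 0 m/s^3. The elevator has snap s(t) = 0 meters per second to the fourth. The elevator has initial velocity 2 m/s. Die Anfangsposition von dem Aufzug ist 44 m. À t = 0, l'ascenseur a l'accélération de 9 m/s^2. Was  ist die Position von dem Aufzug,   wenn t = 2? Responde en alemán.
Wir müssen unsere Gleichung für den Snap s(t) = 0 4-mal integrieren. Das Integral von dem Snap ist der Ruck. Mit j(0) = 0 erhalten wir j(t) = 0. Das Integral von dem Ruck, mit a(0) = 9, ergibt die Beschleunigung: a(t) = 9. Das Integral von der Beschleunigung, mit v(0) = 2, ergibt die Geschwindigkeit: v(t) = 9·t + 2. Durch Integration von der Geschwindigkeit und Verwendung der Anfangsbedingung x(0) = 44, erhalten wir x(t) = 9·t^2/2 + 2·t + 44. Wir haben die Position x(t) = 9·t^2/2 + 2·t + 44. Durch Einsetzen von t = 2: x(2) = 66.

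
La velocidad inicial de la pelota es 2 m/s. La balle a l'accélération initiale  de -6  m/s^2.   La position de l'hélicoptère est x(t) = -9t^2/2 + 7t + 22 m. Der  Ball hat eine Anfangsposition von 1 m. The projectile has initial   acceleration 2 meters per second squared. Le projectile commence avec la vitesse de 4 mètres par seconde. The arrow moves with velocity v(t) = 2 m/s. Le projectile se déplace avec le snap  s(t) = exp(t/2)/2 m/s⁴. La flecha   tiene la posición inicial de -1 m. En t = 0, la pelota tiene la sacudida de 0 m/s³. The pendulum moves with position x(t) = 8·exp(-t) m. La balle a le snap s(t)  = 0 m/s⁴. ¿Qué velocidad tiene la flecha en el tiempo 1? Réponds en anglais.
Using v(t) = 2 and substituting t = 1, we find v = 2.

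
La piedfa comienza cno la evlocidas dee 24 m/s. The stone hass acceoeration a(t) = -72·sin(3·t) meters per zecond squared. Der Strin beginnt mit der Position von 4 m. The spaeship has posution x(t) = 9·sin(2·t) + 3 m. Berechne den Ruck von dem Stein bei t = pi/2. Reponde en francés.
Nous devons dériver notre équation de l'accélération a(t) = -72·sin(3·t) 1 fois. En prenant d/dt de a(t), nous trouvons j(t) = -216·cos(3·t). En utilisant j(t) = -216·cos(3·t) et en substituant t = pi/2, nous trouvons j = 0.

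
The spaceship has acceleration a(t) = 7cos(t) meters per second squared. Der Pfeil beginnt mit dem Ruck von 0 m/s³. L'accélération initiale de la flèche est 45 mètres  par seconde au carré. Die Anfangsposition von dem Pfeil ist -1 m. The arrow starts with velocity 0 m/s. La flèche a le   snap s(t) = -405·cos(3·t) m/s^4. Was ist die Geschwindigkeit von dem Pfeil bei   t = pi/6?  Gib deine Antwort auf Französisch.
Pour résoudre ceci, nous devons prendre 3 intégrales de notre équation du snap s(t) = -405·cos(3·t). La primitive du snap est le jerk. En utilisant j(0) = 0, nous obtenons j(t) = -135·sin(3·t). En intégrant le jerk et en utilisant la condition initiale a(0) = 45, nous obtenons a(t) = 45·cos(3·t). L'intégrale de l'accélération, avec v(0) = 0, donne la vitesse: v(t) = 15·sin(3·t). Nous avons la vitesse v(t) = 15·sin(3·t). En substituant t = pi/6: v(pi/6) = 15.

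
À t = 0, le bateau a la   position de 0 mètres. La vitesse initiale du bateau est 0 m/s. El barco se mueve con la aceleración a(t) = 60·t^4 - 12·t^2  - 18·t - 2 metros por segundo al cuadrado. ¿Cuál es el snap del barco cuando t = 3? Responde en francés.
En partant de l'accélération a(t) = 60·t^4 - 12·t^2 - 18·t - 2, nous prenons 2 dérivées. En dérivant l'accélération, nous obtenons le jerk: j(t) = 240·t^3 - 24·t - 18. En dérivant le jerk, nous obtenons le snap: s(t) = 720·t^2 - 24. De l'équation du snap s(t) = 720·t^2 - 24, nous substituons t = 3 pour obtenir s = 6456.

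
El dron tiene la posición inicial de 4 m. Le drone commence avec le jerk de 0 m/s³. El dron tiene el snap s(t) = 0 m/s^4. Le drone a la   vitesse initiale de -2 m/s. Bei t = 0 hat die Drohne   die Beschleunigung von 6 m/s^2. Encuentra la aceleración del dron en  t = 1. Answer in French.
Pour résoudre ceci, nous devons prendre 2 primitives de notre équation du snap s(t) = 0. En prenant ∫s(t)dt et en appliquant j(0) = 0, nous trouvons j(t) = 0. La primitive du jerk, avec a(0) = 6, donne l'accélération: a(t) = 6. En utilisant a(t) = 6 et en substituant t = 1, nous trouvons a = 6.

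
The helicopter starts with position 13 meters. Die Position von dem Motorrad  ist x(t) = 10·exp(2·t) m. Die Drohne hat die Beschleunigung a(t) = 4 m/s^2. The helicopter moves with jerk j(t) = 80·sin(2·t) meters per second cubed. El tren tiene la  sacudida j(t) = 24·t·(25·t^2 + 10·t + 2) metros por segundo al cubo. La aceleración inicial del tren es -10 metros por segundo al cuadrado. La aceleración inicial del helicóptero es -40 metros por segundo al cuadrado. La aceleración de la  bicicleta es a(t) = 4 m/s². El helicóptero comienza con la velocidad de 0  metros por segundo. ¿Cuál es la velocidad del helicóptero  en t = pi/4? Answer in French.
En partant du jerk j(t) = 80·sin(2·t), nous prenons 2 intégrales. La primitive du jerk, avec a(0) = -40, donne l'accélération: a(t) = -40·cos(2·t). L'intégrale de l'accélération est la vitesse. En utilisant v(0) = 0, nous obtenons v(t) = -20·sin(2·t). En utilisant v(t) = -20·sin(2·t) et en substituant t = pi/4, nous trouvons v = -20.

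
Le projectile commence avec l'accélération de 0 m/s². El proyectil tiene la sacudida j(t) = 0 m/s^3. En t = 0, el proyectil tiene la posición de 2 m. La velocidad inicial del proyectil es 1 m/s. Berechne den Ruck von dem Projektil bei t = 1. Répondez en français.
En utilisant j(t) = 0 et en substituant t = 1, nous trouvons j = 0.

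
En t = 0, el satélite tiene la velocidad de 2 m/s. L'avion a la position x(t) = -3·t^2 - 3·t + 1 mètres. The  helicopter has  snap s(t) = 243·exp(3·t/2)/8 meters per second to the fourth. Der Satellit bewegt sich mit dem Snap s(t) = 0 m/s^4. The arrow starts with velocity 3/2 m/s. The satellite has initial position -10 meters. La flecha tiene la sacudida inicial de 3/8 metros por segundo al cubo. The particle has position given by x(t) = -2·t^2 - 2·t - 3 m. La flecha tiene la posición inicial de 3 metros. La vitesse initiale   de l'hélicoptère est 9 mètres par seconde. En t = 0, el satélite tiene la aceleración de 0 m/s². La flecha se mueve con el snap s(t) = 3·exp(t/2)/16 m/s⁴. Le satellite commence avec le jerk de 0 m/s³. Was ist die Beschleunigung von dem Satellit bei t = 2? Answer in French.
Pour résoudre ceci, nous devons prendre 2 primitives de notre équation du snap s(t) = 0. En prenant ∫s(t)dt et en appliquant j(0) = 0, nous trouvons j(t) = 0. En intégrant le jerk et en utilisant la condition initiale a(0) = 0, nous obtenons a(t) = 0. En utilisant a(t) = 0 et en substituant t = 2, nous trouvons a = 0.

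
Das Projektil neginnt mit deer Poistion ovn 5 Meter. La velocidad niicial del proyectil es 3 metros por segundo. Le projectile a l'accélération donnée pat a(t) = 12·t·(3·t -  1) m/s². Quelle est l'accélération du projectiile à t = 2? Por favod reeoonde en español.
Usando a(t) = 12·t·(3·t - 1) y sustituyendo t = 2, encontramos a = 120.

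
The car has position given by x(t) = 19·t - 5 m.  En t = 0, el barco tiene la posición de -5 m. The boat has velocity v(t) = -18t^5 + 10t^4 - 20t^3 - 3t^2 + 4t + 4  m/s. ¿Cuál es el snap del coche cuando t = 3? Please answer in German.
Um dies zu lösen, müssen wir 4 Ableitungen unserer Gleichung für die Position x(t) = 19·t - 5 nehmen. Durch Ableiten von der Position erhalten wir die Geschwindigkeit: v(t) = 19. Die Ableitung von der Geschwindigkeit ergibt die Beschleunigung: a(t) = 0. Die Ableitung von der Beschleunigung ergibt den Ruck: j(t) = 0. Durch Ableiten von dem Ruck erhalten wir den Snap: s(t) = 0. Aus der Gleichung für den Snap s(t) = 0, setzen wir t = 3 ein und erhalten s = 0.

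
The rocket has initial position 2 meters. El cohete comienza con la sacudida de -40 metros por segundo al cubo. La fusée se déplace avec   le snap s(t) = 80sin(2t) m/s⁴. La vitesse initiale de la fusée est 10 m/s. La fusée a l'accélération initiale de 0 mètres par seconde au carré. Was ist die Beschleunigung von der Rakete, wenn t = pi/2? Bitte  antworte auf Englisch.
Starting from snap s(t) = 80·sin(2·t), we take 2 antiderivatives. The antiderivative of snap is jerk. Using j(0) = -40, we get j(t) = -40·cos(2·t). Integrating jerk and using the initial condition a(0) = 0, we get a(t) = -20·sin(2·t). Using a(t) = -20·sin(2·t) and substituting t = pi/2, we find a = 0.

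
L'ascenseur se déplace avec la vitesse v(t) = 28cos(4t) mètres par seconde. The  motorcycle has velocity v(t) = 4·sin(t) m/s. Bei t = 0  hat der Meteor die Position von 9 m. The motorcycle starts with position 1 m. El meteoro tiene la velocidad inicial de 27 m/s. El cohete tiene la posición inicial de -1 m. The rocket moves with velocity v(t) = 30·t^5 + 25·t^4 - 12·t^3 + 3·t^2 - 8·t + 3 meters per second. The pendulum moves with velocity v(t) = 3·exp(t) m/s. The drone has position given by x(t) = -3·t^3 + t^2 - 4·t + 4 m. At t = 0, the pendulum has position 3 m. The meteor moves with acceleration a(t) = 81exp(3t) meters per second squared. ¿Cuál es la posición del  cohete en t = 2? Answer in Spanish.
Necesitamos integrar nuestra ecuación de la velocidad v(t) = 30·t^5 + 25·t^4 - 12·t^3 + 3·t^2 - 8·t + 3 1 vez. Tomando ∫v(t)dt y aplicando x(0) = -1, encontramos x(t) = 5·t^6 + 5·t^5 - 3·t^4 + t^3 - 4·t^2 + 3·t - 1. Tenemos la posición x(t) = 5·t^6 + 5·t^5 - 3·t^4 + t^3 - 4·t^2 + 3·t - 1. Sustituyendo t = 2: x(2) = 429.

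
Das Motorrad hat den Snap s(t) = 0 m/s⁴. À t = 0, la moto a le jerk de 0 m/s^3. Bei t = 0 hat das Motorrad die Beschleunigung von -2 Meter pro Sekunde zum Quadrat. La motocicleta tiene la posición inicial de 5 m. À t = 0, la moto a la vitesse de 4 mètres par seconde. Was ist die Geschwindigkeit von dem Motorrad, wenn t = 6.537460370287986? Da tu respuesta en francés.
Pour résoudre ceci, nous devons prendre 3 primitives de notre équation du snap s(t) = 0. L'intégrale du snap, avec j(0) = 0, donne le jerk: j(t) = 0. En intégrant le jerk et en utilisant la condition initiale a(0) = -2, nous obtenons a(t) = -2. En intégrant l'accélération et en utilisant la condition initiale v(0) = 4, nous obtenons v(t) = 4 - 2·t. Nous avons la vitesse v(t) = 4 - 2·t. En substituant t = 6.537460370287986: v(6.537460370287986) = -9.07492074057597.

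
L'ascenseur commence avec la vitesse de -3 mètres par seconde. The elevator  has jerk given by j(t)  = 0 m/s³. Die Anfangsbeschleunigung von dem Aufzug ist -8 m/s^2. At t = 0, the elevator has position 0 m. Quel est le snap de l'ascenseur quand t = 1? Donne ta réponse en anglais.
Starting from jerk j(t) = 0, we take 1 derivative. Differentiating jerk, we get snap: s(t) = 0. We have snap s(t) = 0. Substituting t = 1: s(1) = 0.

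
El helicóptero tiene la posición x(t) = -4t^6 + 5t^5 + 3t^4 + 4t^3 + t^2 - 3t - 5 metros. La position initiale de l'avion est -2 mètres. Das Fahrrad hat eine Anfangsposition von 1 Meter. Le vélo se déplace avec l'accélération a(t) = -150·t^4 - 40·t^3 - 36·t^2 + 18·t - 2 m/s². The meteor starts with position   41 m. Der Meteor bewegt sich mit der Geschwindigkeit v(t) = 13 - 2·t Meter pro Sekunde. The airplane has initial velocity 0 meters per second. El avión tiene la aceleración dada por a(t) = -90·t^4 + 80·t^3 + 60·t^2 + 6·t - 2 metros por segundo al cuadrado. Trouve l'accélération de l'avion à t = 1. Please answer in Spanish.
De la ecuación de la aceleración a(t) = -90·t^4 + 80·t^3 + 60·t^2 + 6·t - 2, sustituimos t = 1 para obtener a = 54.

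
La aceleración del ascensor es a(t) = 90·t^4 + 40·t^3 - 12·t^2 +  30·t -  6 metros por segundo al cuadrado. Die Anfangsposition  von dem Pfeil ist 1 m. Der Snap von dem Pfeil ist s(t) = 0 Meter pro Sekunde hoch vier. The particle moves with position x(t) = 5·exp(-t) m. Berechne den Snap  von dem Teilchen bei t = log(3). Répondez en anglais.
Starting from position x(t) = 5·exp(-t), we take 4 derivatives. The derivative of position gives velocity: v(t) = -5·exp(-t). Differentiating velocity, we get acceleration: a(t) = 5·exp(-t). Taking d/dt of a(t), we find j(t) = -5·exp(-t). The derivative of jerk gives snap: s(t) = 5·exp(-t). We have snap s(t) = 5·exp(-t). Substituting t = log(3): s(log(3)) = 5/3.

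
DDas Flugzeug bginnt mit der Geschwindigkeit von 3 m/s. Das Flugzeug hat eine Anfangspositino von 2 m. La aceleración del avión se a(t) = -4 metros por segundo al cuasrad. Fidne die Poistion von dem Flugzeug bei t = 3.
Ausgehend von der Beschleunigung a(t) = -4, nehmen wir 2 Integrale. Mit ∫a(t)dt und Anwendung von v(0) = 3, finden wir v(t) = 3 - 4·t. Das Integral von der Geschwindigkeit ist die Position. Mit x(0) = 2 erhalten wir x(t) = -2·t^2 + 3·t + 2. Wir haben die Position x(t) = -2·t^2 + 3·t + 2. Durch Einsetzen von t = 3: x(3) = -7.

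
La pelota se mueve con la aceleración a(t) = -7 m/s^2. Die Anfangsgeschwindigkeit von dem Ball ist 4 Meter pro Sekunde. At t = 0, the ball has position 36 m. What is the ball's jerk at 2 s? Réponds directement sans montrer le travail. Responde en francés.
À t = 2, j = 0.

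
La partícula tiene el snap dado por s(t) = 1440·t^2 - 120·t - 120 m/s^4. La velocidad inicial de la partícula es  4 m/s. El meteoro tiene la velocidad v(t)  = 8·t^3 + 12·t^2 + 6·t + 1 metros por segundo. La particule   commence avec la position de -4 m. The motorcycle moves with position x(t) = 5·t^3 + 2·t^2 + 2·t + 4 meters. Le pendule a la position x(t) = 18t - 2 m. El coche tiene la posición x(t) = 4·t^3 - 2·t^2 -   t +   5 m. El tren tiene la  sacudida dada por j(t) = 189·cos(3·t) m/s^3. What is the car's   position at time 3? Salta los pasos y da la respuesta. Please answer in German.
Die Antwort ist 92.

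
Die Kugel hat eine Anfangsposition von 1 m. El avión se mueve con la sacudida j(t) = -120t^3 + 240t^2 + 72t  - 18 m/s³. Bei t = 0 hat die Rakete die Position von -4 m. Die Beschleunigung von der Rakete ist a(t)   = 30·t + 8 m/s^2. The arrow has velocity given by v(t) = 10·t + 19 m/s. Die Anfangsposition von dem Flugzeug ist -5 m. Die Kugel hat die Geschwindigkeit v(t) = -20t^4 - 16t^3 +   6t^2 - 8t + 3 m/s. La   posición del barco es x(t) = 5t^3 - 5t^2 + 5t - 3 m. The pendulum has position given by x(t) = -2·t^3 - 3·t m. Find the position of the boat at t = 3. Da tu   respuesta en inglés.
Using x(t) = 5·t^3 - 5·t^2 + 5·t - 3 and substituting t = 3, we find x = 102.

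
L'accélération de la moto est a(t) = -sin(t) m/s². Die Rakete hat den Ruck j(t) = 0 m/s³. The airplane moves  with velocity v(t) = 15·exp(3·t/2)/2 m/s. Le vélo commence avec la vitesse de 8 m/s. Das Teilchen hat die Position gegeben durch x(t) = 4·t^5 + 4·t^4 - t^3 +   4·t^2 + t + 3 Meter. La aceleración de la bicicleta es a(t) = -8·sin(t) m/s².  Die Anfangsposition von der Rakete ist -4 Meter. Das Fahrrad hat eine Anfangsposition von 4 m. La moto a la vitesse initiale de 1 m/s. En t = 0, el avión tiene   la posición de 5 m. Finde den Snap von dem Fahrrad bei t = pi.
Um dies zu lösen, müssen wir 2 Ableitungen unserer Gleichung für die Beschleunigung a(t) = -8·sin(t) nehmen. Durch Ableiten von der Beschleunigung erhalten wir den Ruck: j(t) = -8·cos(t). Durch Ableiten von dem Ruck erhalten wir den Snap: s(t) = 8·sin(t). Mit s(t) = 8·sin(t) und Einsetzen von t = pi, finden wir s = 0.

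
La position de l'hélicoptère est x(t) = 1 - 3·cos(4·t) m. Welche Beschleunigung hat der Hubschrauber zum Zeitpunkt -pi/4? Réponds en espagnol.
Para resolver esto, necesitamos tomar 2 derivadas de nuestra ecuación de la posición x(t) = 1 - 3·cos(4·t). La derivada de la posición da la velocidad: v(t) = 12·sin(4·t). Derivando la velocidad, obtenemos la aceleración: a(t) = 48·cos(4·t). Tenemos la aceleración a(t) = 48·cos(4·t). Sustituyendo t = -pi/4: a(-pi/4) = -48.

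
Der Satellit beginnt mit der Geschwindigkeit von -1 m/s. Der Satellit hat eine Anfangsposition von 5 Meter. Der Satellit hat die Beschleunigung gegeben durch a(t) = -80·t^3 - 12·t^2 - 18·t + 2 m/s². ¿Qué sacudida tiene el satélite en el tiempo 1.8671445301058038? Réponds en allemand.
Um dies zu lösen, müssen wir 1 Ableitung unserer Gleichung für die Beschleunigung a(t) = -80·t^3 - 12·t^2 - 18·t + 2 nehmen. Durch Ableiten von der Beschleunigung erhalten wir den Ruck: j(t) = -240·t^2 - 24·t - 18. Mit j(t) = -240·t^2 - 24·t - 18 und Einsetzen von t = 1.8671445301058038, finden wir j = -899.506355835505.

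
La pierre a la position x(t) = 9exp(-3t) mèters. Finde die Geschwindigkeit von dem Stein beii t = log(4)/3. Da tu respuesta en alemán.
Wir müssen unsere Gleichung für die Position x(t) = 9·exp(-3·t) 1-mal ableiten. Die Ableitung von der Position ergibt die Geschwindigkeit: v(t) = -27·exp(-3·t). Wir haben die Geschwindigkeit v(t) = -27·exp(-3·t). Durch Einsetzen von t = log(4)/3: v(log(4)/3) = -27/4.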